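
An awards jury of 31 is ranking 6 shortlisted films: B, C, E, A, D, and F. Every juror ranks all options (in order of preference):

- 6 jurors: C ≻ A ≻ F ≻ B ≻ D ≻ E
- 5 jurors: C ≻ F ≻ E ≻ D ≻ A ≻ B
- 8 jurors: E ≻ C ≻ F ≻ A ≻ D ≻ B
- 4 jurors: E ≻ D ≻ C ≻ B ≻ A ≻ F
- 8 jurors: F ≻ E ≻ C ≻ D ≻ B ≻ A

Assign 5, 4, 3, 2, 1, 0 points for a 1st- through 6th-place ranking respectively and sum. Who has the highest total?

C

B: 6·2 + 5·0 + 8·0 + 4·2 + 8·1 = 28
C: 6·5 + 5·5 + 8·4 + 4·3 + 8·3 = 123
E: 6·0 + 5·3 + 8·5 + 4·5 + 8·4 = 107
A: 6·4 + 5·1 + 8·2 + 4·1 + 8·0 = 49
D: 6·1 + 5·2 + 8·1 + 4·4 + 8·2 = 56
F: 6·3 + 5·4 + 8·3 + 4·0 + 8·5 = 102
C has the highest Borda score (123).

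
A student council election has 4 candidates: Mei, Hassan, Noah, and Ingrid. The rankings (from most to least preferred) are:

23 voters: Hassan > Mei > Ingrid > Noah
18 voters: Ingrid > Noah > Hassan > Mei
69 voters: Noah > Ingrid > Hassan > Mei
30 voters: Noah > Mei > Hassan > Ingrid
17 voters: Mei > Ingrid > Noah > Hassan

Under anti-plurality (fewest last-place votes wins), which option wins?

Last-place votes: Mei 87, Hassan 17, Noah 23, Ingrid 30.
Hassan is ranked last by the fewest voters, so Hassan wins.

Hassan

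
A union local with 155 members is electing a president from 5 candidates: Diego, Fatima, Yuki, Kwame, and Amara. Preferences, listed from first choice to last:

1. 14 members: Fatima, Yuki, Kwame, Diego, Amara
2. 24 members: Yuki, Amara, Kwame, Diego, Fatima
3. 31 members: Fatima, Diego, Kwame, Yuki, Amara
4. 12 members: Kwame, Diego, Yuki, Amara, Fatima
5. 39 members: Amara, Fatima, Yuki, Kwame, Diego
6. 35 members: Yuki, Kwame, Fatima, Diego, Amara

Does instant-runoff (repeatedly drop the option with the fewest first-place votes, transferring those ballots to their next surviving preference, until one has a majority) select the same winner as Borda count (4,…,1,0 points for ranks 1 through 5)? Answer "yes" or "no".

no

Instant-runoff — R1 Diego 0, Fatima 45, Yuki 59, Kwame 12, Amara 39 (Diego out); R2 Fatima 45, Yuki 59, Kwame 12, Amara 39 (Kwame out); R3 Fatima 45, Yuki 71, Amara 39 (Amara out); R4 Fatima 84, Yuki 71 (Fatima winner). Winner: Fatima.
Borda — scores: Diego 202, Fatima 367, Yuki 411, Kwame 330, Amara 240. Winner: Yuki.
The two methods disagree.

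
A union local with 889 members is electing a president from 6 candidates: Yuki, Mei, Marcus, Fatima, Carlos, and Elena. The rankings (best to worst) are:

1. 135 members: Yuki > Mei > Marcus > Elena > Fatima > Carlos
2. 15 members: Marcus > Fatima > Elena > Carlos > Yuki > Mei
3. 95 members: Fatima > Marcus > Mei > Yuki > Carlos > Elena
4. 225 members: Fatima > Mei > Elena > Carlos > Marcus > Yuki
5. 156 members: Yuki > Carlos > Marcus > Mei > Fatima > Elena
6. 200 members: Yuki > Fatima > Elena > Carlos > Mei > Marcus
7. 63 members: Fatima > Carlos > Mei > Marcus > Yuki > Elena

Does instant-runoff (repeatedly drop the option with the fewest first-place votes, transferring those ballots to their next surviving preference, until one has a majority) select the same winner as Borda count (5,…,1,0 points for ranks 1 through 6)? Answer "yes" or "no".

Instant-runoff — R1 Yuki 491, Mei 0, Marcus 15, Fatima 383, Carlos 0, Elena 0 (Yuki winner). Winner: Yuki.
Borda — scores: Yuki 2723, Mei 2426, Marcus 1679, Fatima 3066, Carlos 1851, Elena 1590. Winner: Fatima.
The two methods disagree.

no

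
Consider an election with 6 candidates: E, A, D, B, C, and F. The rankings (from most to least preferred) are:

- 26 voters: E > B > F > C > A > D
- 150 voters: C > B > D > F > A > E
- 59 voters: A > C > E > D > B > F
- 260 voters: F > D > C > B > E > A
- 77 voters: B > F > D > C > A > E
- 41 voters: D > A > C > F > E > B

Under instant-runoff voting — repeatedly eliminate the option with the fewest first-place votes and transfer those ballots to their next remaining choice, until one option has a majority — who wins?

Round 1: E 26, A 59, D 41, B 77, C 150, F 260. Eliminate E.
Round 2: A 59, D 41, B 103, C 150, F 260. Eliminate D.
Round 3: A 100, B 103, C 150, F 260. Eliminate A.
Round 4: B 103, C 250, F 260. Eliminate B.
Round 5: C 250, F 363. F has a majority.

F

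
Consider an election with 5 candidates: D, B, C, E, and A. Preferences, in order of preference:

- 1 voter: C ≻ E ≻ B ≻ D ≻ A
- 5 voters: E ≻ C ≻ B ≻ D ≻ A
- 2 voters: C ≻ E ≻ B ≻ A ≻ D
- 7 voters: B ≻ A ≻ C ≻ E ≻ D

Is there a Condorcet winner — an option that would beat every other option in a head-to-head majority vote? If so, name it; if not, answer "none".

C

C vs D: 15–0 for C.
C vs B: 8–7 for C.
C vs E: 10–5 for C.
C vs A: 8–7 for C.
C beats every other option head-to-head.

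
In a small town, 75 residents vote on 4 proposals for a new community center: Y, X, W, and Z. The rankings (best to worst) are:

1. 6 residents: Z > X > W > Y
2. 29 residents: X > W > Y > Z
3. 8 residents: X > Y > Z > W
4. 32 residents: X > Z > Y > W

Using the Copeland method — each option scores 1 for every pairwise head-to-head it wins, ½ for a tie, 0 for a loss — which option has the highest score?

Y: beats W; loses to X and Z → score 1.
X: beats Y, W, and Z → score 3.
W: loses to Y, X, and Z → score 0.
Z: beats Y and W; loses to X → score 2.
X has the best pairwise record.

X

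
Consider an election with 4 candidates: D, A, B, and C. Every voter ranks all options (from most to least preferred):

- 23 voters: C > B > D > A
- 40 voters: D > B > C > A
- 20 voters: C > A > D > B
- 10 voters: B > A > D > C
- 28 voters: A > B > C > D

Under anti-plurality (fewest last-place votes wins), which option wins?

C

Last-place votes: D 28, A 63, B 20, C 10.
C is ranked last by the fewest voters, so C wins.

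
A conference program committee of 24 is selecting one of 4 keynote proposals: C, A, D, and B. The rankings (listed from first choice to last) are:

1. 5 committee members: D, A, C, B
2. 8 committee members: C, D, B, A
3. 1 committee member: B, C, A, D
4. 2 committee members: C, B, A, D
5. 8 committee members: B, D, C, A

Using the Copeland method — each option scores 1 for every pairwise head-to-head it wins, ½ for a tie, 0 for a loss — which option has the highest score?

D

C: beats A and B; loses to D → score 2.
A: loses to C, D, and B → score 0.
D: beats C, A, and B → score 3.
B: beats A; loses to C and D → score 1.
D has the best pairwise record.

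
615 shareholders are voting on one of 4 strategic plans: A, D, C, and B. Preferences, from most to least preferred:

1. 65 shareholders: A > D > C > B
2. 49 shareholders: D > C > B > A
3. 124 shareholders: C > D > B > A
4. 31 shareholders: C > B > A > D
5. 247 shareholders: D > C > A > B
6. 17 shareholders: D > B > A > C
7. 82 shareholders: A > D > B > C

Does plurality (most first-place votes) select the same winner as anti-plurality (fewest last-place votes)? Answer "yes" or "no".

yes

Plurality — first-place votes: A 147, D 313, C 155, B 0. Winner: D.
Anti-plurality — last-place votes: A 173, D 31, C 99, B 312. Winner: D.
The two methods agree.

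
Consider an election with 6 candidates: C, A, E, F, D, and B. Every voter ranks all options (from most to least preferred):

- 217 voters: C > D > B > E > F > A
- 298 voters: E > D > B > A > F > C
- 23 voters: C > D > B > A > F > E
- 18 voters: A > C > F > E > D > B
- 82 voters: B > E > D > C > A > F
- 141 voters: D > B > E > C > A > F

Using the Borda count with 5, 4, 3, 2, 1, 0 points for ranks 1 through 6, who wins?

D

C: 217·5 + 298·0 + 23·5 + 18·4 + 82·2 + 141·2 = 1718
A: 217·0 + 298·2 + 23·2 + 18·5 + 82·1 + 141·1 = 955
E: 217·2 + 298·5 + 23·0 + 18·2 + 82·4 + 141·3 = 2711
F: 217·1 + 298·1 + 23·1 + 18·3 + 82·0 + 141·0 = 592
D: 217·4 + 298·4 + 23·4 + 18·1 + 82·3 + 141·5 = 3121
B: 217·3 + 298·3 + 23·3 + 18·0 + 82·5 + 141·4 = 2588
D has the highest Borda score (3121).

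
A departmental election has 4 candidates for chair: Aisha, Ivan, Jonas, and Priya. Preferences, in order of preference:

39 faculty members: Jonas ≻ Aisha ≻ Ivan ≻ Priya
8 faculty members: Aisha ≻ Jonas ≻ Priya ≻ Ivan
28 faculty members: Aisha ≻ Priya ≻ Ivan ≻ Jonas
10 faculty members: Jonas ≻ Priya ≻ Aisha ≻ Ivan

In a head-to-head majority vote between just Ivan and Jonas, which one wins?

Jonas

Voters preferring Ivan to Jonas: 28; preferring Jonas to Ivan: 57.
Jonas wins the head-to-head.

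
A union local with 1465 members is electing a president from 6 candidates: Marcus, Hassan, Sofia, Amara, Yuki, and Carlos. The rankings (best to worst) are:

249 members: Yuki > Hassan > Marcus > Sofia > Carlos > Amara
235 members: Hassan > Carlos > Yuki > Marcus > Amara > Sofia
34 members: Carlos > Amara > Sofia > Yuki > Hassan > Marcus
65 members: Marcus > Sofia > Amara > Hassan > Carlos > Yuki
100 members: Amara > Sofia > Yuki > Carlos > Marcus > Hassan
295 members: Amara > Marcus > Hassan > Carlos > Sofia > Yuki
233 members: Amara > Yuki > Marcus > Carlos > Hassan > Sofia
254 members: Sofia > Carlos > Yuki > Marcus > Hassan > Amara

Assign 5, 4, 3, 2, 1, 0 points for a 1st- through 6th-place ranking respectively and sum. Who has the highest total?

Marcus

Marcus: 249·3 + 235·2 + 34·0 + 65·5 + 100·1 + 295·4 + 233·3 + 254·2 = 4029
Hassan: 249·4 + 235·5 + 34·1 + 65·2 + 100·0 + 295·3 + 233·1 + 254·1 = 3707
Sofia: 249·2 + 235·0 + 34·3 + 65·4 + 100·4 + 295·1 + 233·0 + 254·5 = 2825
Amara: 249·0 + 235·1 + 34·4 + 65·3 + 100·5 + 295·5 + 233·5 + 254·0 = 3706
Yuki: 249·5 + 235·3 + 34·2 + 65·0 + 100·3 + 295·0 + 233·4 + 254·3 = 4012
Carlos: 249·1 + 235·4 + 34·5 + 65·1 + 100·2 + 295·2 + 233·2 + 254·4 = 3696
Marcus has the highest Borda score (4029).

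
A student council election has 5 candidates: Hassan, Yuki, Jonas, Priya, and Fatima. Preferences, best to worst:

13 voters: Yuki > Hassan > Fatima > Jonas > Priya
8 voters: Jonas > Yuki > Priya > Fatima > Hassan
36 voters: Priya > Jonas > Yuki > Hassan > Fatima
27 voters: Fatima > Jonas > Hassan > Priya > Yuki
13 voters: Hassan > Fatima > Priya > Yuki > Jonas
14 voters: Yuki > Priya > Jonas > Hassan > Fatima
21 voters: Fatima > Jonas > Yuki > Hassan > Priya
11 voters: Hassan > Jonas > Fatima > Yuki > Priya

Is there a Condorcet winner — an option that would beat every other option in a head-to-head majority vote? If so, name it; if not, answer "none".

Checking pairwise contests:
Yuki beats Hassan 92–51.
Jonas beats Yuki 103–40.
Fatima beats Jonas 74–69.
Hassan beats Priya 85–58.
Hassan beats Fatima 87–56.
Every option loses at least one head-to-head, so there is no Condorcet winner.

none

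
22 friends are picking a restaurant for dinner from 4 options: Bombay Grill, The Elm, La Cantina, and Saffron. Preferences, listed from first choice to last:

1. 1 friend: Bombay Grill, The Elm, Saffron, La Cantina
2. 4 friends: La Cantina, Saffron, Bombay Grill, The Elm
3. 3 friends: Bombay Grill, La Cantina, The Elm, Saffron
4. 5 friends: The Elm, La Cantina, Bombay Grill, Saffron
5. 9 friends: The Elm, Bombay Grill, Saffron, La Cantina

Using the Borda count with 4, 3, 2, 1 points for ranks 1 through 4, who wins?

The Elm

Bombay Grill: 1·4 + 4·2 + 3·4 + 5·2 + 9·3 = 61
The Elm: 1·3 + 4·1 + 3·2 + 5·4 + 9·4 = 69
La Cantina: 1·1 + 4·4 + 3·3 + 5·3 + 9·1 = 50
Saffron: 1·2 + 4·3 + 3·1 + 5·1 + 9·2 = 40
The Elm has the highest Borda score (69).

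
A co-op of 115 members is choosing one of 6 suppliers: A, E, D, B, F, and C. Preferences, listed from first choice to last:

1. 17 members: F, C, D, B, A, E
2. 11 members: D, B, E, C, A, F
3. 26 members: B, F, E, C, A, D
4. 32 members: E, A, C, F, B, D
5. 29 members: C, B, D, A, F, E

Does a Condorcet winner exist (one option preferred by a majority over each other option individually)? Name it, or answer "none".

Checking pairwise contests:
E beats A 69–46.
B beats E 83–32.
A beats D 58–57.
C beats B 78–37.
A beats F 72–43.
E beats C 69–46.
Every option loses at least one head-to-head, so there is no Condorcet winner.

none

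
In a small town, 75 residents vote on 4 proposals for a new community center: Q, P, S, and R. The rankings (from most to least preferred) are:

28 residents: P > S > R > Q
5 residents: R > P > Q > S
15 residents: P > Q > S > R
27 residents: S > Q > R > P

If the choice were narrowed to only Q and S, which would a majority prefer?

S

Voters preferring Q to S: 20; preferring S to Q: 55.
S wins the head-to-head.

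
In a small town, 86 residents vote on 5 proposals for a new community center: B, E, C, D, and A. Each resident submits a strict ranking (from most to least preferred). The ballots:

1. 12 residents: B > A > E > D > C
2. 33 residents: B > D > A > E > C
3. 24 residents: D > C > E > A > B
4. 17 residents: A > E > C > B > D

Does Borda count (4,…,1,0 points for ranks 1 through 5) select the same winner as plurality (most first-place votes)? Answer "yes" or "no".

no

Borda — scores: B 197, E 156, C 106, D 207, A 194. Winner: D.
Plurality — first-place votes: B 45, E 0, C 0, D 24, A 17. Winner: B.
The two methods disagree.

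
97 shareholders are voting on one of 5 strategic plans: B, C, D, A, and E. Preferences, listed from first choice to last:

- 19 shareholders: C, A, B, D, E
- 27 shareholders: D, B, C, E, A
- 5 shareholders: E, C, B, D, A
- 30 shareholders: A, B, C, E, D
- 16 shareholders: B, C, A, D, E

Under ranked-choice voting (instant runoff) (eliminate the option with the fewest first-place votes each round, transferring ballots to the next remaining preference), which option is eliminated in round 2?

Round 1: B 16, C 19, D 27, A 30, E 5. Eliminate E.
Round 2: B 16, C 24, D 27, A 30. Eliminate B.

B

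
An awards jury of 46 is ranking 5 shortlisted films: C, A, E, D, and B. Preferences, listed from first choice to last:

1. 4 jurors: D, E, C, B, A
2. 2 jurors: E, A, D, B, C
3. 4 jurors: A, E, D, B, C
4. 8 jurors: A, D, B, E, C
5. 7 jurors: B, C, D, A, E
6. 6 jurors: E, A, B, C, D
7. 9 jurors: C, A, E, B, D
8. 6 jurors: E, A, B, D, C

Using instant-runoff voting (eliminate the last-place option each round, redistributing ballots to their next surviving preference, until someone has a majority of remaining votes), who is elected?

E

Round 1: C 9, A 12, E 14, D 4, B 7. Eliminate D.
Round 2: C 9, A 12, E 18, B 7. Eliminate B.
Round 3: C 16, A 12, E 18. Eliminate A.
Round 4: C 16, E 30. E has a majority.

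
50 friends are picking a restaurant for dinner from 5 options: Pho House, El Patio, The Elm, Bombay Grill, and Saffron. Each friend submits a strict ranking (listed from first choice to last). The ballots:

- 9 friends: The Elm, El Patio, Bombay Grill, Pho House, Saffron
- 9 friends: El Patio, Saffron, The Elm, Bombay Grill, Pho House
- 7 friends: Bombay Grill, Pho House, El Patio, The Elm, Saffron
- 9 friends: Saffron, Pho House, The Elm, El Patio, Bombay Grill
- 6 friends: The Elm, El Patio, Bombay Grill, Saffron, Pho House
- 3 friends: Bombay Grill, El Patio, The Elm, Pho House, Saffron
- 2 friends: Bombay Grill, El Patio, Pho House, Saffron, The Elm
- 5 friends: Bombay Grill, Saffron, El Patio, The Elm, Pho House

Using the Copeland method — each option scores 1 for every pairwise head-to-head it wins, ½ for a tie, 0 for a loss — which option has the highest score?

El Patio

Pho House: loses to El Patio, The Elm, Bombay Grill, and Saffron → score 0.
El Patio: beats Pho House, The Elm, Bombay Grill, and Saffron → score 4.
The Elm: beats Pho House and Bombay Grill; ties Saffron; loses to El Patio → score 2.5.
Bombay Grill: beats Pho House and Saffron; loses to El Patio and The Elm → score 2.
Saffron: beats Pho House; ties The Elm; loses to El Patio and Bombay Grill → score 1.5.
El Patio has the best pairwise record.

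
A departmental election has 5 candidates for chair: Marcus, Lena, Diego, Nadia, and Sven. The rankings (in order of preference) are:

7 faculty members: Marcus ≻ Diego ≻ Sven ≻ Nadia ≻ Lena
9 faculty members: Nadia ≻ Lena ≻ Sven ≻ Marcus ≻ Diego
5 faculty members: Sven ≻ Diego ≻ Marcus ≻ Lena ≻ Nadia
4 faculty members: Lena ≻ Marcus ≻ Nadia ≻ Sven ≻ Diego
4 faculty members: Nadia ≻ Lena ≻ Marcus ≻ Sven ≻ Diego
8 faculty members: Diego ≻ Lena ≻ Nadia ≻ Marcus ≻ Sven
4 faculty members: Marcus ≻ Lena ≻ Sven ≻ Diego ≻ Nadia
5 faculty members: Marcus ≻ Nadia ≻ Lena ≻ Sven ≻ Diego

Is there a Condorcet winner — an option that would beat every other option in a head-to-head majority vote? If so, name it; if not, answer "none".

Checking pairwise contests:
Lena beats Marcus 25–21.
Nadia beats Lena 25–21.
Marcus beats Diego 33–13.
Marcus beats Nadia 25–21.
Marcus beats Sven 32–14.
Every option loses at least one head-to-head, so there is no Condorcet winner.

none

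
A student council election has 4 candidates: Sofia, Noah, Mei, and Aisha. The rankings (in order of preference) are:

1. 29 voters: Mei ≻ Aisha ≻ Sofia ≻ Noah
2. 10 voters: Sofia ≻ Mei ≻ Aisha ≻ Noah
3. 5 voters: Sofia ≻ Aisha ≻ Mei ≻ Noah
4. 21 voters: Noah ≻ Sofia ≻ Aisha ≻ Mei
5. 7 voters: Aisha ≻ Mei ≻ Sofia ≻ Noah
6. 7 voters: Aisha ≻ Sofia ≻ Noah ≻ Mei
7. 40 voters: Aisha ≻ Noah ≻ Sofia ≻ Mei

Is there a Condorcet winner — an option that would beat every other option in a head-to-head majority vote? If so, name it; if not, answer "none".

Aisha

Aisha vs Sofia: 83–36 for Aisha.
Aisha vs Noah: 98–21 for Aisha.
Aisha vs Mei: 80–39 for Aisha.
Aisha beats every other option head-to-head.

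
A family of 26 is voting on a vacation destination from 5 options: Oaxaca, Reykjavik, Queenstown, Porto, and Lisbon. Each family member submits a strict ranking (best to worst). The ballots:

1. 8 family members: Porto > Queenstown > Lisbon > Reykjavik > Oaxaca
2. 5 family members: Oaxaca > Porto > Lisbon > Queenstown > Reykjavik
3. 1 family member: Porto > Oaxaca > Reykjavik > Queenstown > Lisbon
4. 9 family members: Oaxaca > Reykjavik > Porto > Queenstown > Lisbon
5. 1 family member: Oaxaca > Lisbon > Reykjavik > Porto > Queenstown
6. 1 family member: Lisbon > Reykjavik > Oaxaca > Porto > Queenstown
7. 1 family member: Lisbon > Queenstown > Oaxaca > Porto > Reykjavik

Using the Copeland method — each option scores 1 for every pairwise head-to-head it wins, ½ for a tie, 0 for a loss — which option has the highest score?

Oaxaca

Oaxaca: beats Reykjavik, Queenstown, Porto, and Lisbon → score 4.
Reykjavik: loses to Oaxaca, Queenstown, Porto, and Lisbon → score 0.
Queenstown: beats Reykjavik and Lisbon; loses to Oaxaca and Porto → score 2.
Porto: beats Reykjavik, Queenstown, and Lisbon; loses to Oaxaca → score 3.
Lisbon: beats Reykjavik; loses to Oaxaca, Queenstown, and Porto → score 1.
Oaxaca has the best pairwise record.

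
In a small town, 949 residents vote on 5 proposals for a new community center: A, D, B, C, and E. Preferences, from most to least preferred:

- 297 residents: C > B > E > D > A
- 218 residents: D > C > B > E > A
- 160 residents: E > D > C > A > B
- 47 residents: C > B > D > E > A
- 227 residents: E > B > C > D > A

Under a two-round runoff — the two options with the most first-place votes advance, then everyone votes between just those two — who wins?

C

Round 1 first-place votes: A 0, D 218, B 0, C 344, E 387.
E and C advance.
Runoff: E is preferred to C by 387 voters; C by 562.
C wins the runoff.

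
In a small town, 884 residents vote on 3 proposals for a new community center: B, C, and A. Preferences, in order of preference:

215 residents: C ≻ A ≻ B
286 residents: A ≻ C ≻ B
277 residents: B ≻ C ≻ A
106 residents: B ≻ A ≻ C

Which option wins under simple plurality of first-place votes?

First-place votes: B 383, C 215, A 286.
B has the most first-place votes.

B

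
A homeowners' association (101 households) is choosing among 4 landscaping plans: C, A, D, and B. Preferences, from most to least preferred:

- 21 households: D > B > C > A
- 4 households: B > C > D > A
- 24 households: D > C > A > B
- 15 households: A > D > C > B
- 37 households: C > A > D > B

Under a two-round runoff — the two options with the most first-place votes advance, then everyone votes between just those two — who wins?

D

Round 1 first-place votes: C 37, A 15, D 45, B 4.
D and C advance.
Runoff: D is preferred to C by 60 voters; C by 41.
D wins the runoff.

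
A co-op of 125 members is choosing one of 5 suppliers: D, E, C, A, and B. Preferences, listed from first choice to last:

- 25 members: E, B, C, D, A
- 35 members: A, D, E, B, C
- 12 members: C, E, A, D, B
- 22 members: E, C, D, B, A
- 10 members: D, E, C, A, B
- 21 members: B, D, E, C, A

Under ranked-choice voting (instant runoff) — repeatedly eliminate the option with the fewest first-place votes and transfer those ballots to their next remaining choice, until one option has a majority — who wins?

E

Round 1: D 10, E 47, C 12, A 35, B 21. Eliminate D.
Round 2: E 57, C 12, A 35, B 21. Eliminate C.
Round 3: E 69, A 35, B 21. E has a majority.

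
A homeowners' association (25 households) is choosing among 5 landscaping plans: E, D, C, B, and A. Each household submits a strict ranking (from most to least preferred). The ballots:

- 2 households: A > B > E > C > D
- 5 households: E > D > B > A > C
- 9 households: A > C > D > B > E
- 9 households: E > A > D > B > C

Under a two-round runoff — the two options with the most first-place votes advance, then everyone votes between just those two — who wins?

E

Round 1 first-place votes: E 14, D 0, C 0, B 0, A 11.
E and A advance.
Runoff: E is preferred to A by 14 voters; A by 11.
E wins the runoff.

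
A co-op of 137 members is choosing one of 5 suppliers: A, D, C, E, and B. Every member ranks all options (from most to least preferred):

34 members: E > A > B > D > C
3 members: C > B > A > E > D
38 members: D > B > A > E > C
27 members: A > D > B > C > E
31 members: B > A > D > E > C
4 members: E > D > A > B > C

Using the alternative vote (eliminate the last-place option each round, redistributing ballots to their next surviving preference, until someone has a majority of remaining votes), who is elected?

Round 1: A 27, D 38, C 3, E 38, B 31. Eliminate C.
Round 2: A 27, D 38, E 38, B 34. Eliminate A.
Round 3: D 65, E 38, B 34. Eliminate B.
Round 4: D 96, E 41. D has a majority.

D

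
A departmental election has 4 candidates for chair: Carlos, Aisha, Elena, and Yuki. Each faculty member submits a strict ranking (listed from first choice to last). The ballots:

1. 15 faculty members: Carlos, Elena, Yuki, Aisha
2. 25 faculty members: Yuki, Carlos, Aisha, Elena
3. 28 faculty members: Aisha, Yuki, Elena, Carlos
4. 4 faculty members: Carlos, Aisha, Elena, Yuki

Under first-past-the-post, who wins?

First-place votes: Carlos 19, Aisha 28, Elena 0, Yuki 25.
Aisha has the most first-place votes.

Aisha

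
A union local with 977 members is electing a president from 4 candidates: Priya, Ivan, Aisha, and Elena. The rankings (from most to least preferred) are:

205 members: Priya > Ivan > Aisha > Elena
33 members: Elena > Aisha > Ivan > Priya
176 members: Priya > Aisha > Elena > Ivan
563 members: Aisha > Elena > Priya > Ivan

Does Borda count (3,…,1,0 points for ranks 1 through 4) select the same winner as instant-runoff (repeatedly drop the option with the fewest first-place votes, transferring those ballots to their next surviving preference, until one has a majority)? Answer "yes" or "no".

yes

Borda — scores: Priya 1706, Ivan 443, Aisha 2312, Elena 1401. Winner: Aisha.
Instant-runoff — R1 Priya 381, Ivan 0, Aisha 563, Elena 33 (Aisha winner). Winner: Aisha.
The two methods agree.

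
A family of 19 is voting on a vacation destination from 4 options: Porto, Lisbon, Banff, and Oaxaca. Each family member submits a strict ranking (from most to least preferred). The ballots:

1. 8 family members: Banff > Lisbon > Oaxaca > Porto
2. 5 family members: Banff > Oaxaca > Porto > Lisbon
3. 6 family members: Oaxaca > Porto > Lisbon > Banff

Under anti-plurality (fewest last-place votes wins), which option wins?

Oaxaca

Last-place votes: Porto 8, Lisbon 5, Banff 6, Oaxaca 0.
Oaxaca is ranked last by the fewest voters, so Oaxaca wins.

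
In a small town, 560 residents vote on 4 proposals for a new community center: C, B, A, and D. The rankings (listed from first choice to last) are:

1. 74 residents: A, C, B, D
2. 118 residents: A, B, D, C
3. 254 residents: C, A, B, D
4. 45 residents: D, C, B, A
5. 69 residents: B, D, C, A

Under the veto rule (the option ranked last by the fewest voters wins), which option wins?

B

Last-place votes: C 118, B 0, A 114, D 328.
B is ranked last by the fewest voters, so B wins.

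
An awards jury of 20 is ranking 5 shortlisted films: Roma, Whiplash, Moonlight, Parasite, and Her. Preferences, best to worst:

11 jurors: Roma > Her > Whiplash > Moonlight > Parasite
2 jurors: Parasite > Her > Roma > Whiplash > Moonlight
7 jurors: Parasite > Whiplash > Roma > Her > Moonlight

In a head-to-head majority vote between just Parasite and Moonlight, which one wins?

Moonlight

Voters preferring Parasite to Moonlight: 9; preferring Moonlight to Parasite: 11.
Moonlight wins the head-to-head.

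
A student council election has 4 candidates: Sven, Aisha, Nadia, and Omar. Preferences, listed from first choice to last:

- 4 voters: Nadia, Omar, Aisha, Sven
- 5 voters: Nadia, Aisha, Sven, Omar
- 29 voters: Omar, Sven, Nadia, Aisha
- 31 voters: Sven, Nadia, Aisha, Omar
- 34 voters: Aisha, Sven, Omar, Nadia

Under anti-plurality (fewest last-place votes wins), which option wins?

Sven

Last-place votes: Sven 4, Aisha 29, Nadia 34, Omar 36.
Sven is ranked last by the fewest voters, so Sven wins.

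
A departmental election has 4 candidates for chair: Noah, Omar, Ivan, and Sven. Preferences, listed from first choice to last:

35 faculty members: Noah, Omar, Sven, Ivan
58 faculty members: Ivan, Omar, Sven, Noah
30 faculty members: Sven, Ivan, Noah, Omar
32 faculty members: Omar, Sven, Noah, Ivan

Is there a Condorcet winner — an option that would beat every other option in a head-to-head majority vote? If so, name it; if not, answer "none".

Checking pairwise contests:
Omar beats Noah 90–65.
Ivan beats Omar 88–67.
Sven beats Ivan 97–58.
Omar beats Sven 125–30.
Every option loses at least one head-to-head, so there is no Condorcet winner.

none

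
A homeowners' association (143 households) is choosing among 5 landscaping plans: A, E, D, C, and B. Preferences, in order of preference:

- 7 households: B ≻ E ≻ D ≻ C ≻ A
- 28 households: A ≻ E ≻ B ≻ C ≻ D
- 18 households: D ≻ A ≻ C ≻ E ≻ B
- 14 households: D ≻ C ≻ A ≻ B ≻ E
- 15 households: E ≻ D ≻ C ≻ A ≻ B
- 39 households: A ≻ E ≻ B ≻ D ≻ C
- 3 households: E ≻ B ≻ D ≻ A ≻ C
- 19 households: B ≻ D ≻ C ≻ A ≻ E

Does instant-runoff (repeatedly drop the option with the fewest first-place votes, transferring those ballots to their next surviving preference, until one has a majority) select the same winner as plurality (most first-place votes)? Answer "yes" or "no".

no

Instant-runoff — R1 A 67, E 18, D 32, C 0, B 26 (C out); R2 A 67, E 18, D 32, B 26 (E out); R3 A 67, D 47, B 29 (B out); R4 A 67, D 76 (D winner). Winner: D.
Plurality — first-place votes: A 67, E 18, D 32, C 0, B 26. Winner: A.
The two methods disagree.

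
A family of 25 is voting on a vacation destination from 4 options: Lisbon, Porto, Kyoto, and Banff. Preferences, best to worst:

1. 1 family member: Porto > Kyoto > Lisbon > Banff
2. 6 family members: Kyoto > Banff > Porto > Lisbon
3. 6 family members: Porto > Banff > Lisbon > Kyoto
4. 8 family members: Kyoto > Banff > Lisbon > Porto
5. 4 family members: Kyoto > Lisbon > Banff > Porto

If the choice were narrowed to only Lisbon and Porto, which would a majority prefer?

Porto

Voters preferring Lisbon to Porto: 12; preferring Porto to Lisbon: 13.
Porto wins the head-to-head.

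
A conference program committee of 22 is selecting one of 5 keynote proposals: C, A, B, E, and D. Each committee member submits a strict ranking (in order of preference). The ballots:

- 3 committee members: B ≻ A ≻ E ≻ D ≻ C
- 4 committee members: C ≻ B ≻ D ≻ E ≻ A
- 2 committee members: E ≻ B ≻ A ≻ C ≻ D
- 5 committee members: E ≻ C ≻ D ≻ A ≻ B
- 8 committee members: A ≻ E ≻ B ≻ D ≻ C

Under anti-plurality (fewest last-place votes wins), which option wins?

E

Last-place votes: C 11, A 4, B 5, E 0, D 2.
E is ranked last by the fewest voters, so E wins.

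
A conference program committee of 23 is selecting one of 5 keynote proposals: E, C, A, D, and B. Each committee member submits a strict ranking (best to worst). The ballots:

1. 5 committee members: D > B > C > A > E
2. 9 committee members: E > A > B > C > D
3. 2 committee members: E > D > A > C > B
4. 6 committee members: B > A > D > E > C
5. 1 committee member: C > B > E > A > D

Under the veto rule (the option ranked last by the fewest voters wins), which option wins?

Last-place votes: E 5, C 6, A 0, D 10, B 2.
A is ranked last by the fewest voters, so A wins.

A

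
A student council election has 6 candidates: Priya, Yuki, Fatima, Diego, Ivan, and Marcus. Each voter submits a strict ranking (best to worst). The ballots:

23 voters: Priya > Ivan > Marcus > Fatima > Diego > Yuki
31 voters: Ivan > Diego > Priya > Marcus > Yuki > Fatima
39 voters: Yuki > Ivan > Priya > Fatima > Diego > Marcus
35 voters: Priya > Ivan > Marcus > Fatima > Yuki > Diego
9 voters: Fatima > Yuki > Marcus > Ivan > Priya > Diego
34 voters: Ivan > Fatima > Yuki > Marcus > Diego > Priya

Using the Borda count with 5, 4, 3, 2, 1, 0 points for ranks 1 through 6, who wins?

Priya: 23·5 + 31·3 + 39·3 + 35·5 + 9·1 + 34·0 = 509
Yuki: 23·0 + 31·1 + 39·5 + 35·1 + 9·4 + 34·3 = 399
Fatima: 23·2 + 31·0 + 39·2 + 35·2 + 9·5 + 34·4 = 375
Diego: 23·1 + 31·4 + 39·1 + 35·0 + 9·0 + 34·1 = 220
Ivan: 23·4 + 31·5 + 39·4 + 35·4 + 9·2 + 34·5 = 731
Marcus: 23·3 + 31·2 + 39·0 + 35·3 + 9·3 + 34·2 = 331
Ivan has the highest Borda score (731).

Ivan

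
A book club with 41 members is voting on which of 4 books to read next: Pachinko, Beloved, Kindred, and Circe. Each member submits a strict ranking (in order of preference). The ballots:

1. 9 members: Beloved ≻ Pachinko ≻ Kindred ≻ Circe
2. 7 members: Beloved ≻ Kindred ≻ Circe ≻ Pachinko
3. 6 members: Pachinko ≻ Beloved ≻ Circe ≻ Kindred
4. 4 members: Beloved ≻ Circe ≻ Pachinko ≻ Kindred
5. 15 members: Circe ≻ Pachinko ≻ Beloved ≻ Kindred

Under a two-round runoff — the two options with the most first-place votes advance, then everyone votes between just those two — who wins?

Beloved

Round 1 first-place votes: Pachinko 6, Beloved 20, Kindred 0, Circe 15.
Beloved and Circe advance.
Runoff: Beloved is preferred to Circe by 26 voters; Circe by 15.
Beloved wins the runoff.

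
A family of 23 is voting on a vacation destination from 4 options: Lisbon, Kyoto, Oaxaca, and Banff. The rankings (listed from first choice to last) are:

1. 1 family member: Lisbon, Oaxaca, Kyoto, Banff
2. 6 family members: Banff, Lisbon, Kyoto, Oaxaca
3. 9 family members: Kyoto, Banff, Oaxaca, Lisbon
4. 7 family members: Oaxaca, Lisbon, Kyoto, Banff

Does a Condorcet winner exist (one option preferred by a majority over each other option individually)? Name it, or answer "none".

none

Checking pairwise contests:
Oaxaca beats Lisbon 16–7.
Lisbon beats Kyoto 14–9.
Kyoto beats Oaxaca 15–8.
Kyoto beats Banff 17–6.
Every option loses at least one head-to-head, so there is no Condorcet winner.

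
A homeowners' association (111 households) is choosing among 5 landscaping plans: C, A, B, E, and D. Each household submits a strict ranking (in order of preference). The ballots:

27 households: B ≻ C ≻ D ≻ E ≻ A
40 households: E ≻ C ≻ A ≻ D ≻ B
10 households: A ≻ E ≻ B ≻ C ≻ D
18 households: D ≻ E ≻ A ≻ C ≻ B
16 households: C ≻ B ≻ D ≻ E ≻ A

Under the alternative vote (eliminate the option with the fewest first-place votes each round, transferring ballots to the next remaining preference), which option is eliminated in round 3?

D

Round 1: C 16, A 10, B 27, E 40, D 18. Eliminate A.
Round 2: C 16, B 27, E 50, D 18. Eliminate C.
Round 3: B 43, E 50, D 18. Eliminate D.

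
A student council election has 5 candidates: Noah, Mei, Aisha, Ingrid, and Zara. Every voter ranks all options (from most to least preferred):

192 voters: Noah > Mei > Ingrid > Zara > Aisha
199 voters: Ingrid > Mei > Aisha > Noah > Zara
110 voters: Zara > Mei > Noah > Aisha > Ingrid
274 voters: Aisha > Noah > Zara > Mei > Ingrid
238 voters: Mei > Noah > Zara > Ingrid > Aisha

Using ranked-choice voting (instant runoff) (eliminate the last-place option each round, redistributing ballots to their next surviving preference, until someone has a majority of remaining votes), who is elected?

Round 1: Noah 192, Mei 238, Aisha 274, Ingrid 199, Zara 110. Eliminate Zara.
Round 2: Noah 192, Mei 348, Aisha 274, Ingrid 199. Eliminate Noah.
Round 3: Mei 540, Aisha 274, Ingrid 199. Mei has a majority.

Mei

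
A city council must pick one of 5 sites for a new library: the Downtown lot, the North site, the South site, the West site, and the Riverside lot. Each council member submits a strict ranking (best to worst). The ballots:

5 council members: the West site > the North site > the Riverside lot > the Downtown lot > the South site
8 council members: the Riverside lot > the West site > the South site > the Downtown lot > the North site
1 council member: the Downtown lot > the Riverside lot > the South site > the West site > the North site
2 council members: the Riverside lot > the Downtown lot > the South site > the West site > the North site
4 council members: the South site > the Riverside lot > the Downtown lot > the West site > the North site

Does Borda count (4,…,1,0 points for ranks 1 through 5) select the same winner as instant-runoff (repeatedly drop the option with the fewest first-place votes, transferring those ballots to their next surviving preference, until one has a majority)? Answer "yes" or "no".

yes

Borda — scores: the Downtown lot 31, the North site 15, the South site 38, the West site 51, the Riverside lot 65. Winner: the Riverside lot.
Instant-runoff — R1 the Downtown lot 1, the North site 0, the South site 4, the West site 5, the Riverside lot 10 (the North site out); R2 the Downtown lot 1, the South site 4, the West site 5, the Riverside lot 10 (the Downtown lot out); R3 the South site 4, the West site 5, the Riverside lot 11 (the Riverside lot winner). Winner: the Riverside lot.
The two methods agree.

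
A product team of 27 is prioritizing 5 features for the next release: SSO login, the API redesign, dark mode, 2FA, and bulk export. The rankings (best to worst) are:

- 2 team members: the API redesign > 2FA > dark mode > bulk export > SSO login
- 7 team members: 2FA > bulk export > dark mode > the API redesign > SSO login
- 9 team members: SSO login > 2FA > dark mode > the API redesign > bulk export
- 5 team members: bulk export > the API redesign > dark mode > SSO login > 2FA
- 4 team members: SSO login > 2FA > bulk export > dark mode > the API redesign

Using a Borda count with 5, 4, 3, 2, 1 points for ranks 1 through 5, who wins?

SSO login: 2·1 + 7·1 + 9·5 + 5·2 + 4·5 = 84
the API redesign: 2·5 + 7·2 + 9·2 + 5·4 + 4·1 = 66
dark mode: 2·3 + 7·3 + 9·3 + 5·3 + 4·2 = 77
2FA: 2·4 + 7·5 + 9·4 + 5·1 + 4·4 = 100
bulk export: 2·2 + 7·4 + 9·1 + 5·5 + 4·3 = 78
2FA has the highest Borda score (100).

2FA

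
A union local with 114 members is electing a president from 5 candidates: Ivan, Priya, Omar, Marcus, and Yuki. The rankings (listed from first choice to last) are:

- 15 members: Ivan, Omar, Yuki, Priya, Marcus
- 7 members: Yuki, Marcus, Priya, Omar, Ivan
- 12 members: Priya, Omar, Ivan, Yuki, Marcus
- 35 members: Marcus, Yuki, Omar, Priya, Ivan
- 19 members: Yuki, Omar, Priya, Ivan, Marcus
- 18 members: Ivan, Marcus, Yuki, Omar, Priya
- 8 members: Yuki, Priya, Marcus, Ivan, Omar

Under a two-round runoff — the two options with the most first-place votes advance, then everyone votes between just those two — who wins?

Round 1 first-place votes: Ivan 33, Priya 12, Omar 0, Marcus 35, Yuki 34.
Marcus and Yuki advance.
Runoff: Marcus is preferred to Yuki by 53 voters; Yuki by 61.
Yuki wins the runoff.

Yuki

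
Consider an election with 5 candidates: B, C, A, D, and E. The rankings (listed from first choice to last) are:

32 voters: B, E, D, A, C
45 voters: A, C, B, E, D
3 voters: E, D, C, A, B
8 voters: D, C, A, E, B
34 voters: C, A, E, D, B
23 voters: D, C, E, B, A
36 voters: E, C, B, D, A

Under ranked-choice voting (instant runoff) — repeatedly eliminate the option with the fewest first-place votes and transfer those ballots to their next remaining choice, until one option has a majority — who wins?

C

Round 1: B 32, C 34, A 45, D 31, E 39. Eliminate D.
Round 2: B 32, C 65, A 45, E 39. Eliminate B.
Round 3: C 65, A 45, E 71. Eliminate A.
Round 4: C 110, E 71. C has a majority.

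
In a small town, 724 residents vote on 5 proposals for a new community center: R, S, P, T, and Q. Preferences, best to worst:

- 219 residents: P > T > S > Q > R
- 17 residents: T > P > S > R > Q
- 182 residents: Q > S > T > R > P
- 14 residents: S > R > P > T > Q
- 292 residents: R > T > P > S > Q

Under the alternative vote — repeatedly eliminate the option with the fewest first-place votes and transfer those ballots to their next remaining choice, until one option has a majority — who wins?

R

Round 1: R 292, S 14, P 219, T 17, Q 182. Eliminate S.
Round 2: R 306, P 219, T 17, Q 182. Eliminate T.
Round 3: R 306, P 236, Q 182. Eliminate Q.
Round 4: R 488, P 236. R has a majority.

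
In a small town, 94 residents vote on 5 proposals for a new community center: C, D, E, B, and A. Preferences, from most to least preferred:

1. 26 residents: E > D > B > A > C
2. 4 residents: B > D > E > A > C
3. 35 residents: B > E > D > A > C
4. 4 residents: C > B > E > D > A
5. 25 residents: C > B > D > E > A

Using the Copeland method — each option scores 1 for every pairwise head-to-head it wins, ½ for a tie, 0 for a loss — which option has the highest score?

C: loses to D, E, B, and A → score 0.
D: beats C and A; loses to E and B → score 2.
E: beats C, D, and A; loses to B → score 3.
B: beats C, D, E, and A → score 4.
A: beats C; loses to D, E, and B → score 1.
B has the best pairwise record.

B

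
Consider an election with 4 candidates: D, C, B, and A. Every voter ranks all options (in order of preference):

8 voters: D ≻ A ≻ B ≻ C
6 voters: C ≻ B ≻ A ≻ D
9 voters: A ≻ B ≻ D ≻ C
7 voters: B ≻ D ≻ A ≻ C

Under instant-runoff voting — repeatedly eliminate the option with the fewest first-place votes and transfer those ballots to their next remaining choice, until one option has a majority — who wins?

Round 1: D 8, C 6, B 7, A 9. Eliminate C.
Round 2: D 8, B 13, A 9. Eliminate D.
Round 3: B 13, A 17. A has a majority.

A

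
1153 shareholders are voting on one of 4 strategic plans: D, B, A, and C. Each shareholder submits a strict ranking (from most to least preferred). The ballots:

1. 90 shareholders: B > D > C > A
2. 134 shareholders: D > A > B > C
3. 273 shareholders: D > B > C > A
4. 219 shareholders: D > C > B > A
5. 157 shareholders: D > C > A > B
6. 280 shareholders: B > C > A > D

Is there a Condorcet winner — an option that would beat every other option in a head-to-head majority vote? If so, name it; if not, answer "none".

D vs B: 783–370 for D.
D vs A: 873–280 for D.
D vs C: 873–280 for D.
D beats every other option head-to-head.

D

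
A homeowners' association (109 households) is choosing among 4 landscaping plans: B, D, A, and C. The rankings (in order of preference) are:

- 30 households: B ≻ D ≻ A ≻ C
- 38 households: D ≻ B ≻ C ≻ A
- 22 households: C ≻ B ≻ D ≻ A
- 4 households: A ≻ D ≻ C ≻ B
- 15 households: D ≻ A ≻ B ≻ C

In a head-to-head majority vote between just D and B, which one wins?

D

Voters preferring D to B: 57; preferring B to D: 52.
D wins the head-to-head.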